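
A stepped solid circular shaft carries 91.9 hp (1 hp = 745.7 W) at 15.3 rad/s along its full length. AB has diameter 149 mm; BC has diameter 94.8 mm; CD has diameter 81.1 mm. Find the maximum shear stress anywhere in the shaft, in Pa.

4.28e7 Pa

ω = 15.3 rad/s, so T = P/ω = 91.9×745.7 / 15.30 = 4479 N·m.
Under the same torque, τ_max = 16T/(πd³) is largest where d is smallest — segment CD (d = 81.1 mm).
τ_max = 16·4479/(π·(0.0811)³) = 4.277×10^7 Pa.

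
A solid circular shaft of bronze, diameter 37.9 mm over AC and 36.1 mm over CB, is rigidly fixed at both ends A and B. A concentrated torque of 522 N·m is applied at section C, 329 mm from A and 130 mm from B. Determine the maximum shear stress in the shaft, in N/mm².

38.2 N/mm²

Compatibility: T_A·a/J_AC = T_B·b/J_CB with T_A + T_B = T₀.
J_AC = 2.03×10^-7 m⁴, J_CB = 1.67×10^-7 m⁴, so T_A = T₀·(J_AC/a)/((J_AC/a)+(J_CB/b)) = 169.3 N·m, T_B = 352.7 N·m.
τ in each portion: τ_AC = 1.58×10^7 Pa, τ_CB = 3.82×10^7 Pa; maximum is in CB.
τ_max = T_CB·r/J = 352.7·0.0181/1.67×10^-7 = 3.818×10^7 Pa.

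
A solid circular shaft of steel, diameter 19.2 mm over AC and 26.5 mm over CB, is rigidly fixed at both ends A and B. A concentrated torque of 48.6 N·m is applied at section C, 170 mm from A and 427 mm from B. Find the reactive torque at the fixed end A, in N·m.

19.9 N·m

Compatibility: T_A·a/J_AC = T_B·b/J_CB with T_A + T_B = T₀.
J_AC = 1.33×10^-8 m⁴, J_CB = 4.84×10^-8 m⁴, so T_A = T₀·(J_AC/a)/((J_AC/a)+(J_CB/b)) = 19.88 N·m, T_B = 28.72 N·m.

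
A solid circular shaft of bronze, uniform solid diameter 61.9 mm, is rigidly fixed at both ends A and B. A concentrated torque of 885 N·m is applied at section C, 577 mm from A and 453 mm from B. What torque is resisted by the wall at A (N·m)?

With uniform GJ and both ends fixed, compatibility θ_AC = θ_CB gives T_A·a = T_B·b, together with T_A + T_B = T₀.
T_A = T₀·b/(a+b) = 885.0·453/1030 = 389.2 N·m; T_B = 495.8 N·m.

389 N·m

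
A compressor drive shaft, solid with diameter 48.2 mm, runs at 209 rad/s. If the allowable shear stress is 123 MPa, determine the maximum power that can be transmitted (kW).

565 kW

J = πd⁴/32 = π(0.0482)⁴/32 = 5.299×10^-7 m⁴.
T_max = τ_allow·J/r = 1.23×10^8 × 5.299×10^-7 / 0.0241 = 2704 N·m.
ω = 209 rad/s, so P_max = T_max·ω = 5.652×10^5 W.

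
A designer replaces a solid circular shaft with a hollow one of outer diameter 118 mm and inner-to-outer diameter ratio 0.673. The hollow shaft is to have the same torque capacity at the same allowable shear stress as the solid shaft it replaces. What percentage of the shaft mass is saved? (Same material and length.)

Equal τ_max and T ⇒ the solid shaft needs d_s³ = d_o³(1−k⁴), so d_s = 118·(1−0.673⁴)^(1/3) = 109.3 mm.
Area ratio A_h/A_s = d_o²(1−k²)/d_s² = (1−k²)/(1−k⁴)^(2/3) = 0.6376.
Mass saving = 1 − 0.6376 = 36.2 %.

36.2 %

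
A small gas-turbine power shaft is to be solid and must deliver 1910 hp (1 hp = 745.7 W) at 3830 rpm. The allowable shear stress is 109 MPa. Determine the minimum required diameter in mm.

55.0 mm

ω = 2π·3830/60 = 401.1 rad/s, so T = P/ω = 1910×745.7 / 401.1 = 3551 N·m.
For a solid shaft τ_max = 16T/(πd³), so d = (16T/(π τ_allow))^(1/3) = (16·3551/(π·1.09×10^8))^(1/3) = 0.05495 m.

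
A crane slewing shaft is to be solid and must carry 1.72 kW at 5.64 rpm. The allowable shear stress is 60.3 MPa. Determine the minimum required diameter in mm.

ω = 2π·5.64/60 = 0.5906 rad/s, so T = P/ω = 1.72×10³ / 0.5906 = 2912 N·m.
For a solid shaft τ_max = 16T/(πd³), so d = (16T/(π τ_allow))^(1/3) = (16·2912/(π·6.03×10^7))^(1/3) = 0.06266 m.

62.7 mm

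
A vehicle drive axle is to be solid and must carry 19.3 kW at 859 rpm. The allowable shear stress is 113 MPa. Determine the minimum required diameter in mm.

21.3 mm

ω = 2π·859/60 = 89.95 rad/s, so T = P/ω = 19.3×10³ / 89.95 = 214.6 N·m.
For a solid shaft τ_max = 16T/(πd³), so d = (16T/(π τ_allow))^(1/3) = (16·214.6/(π·1.13×10^8))^(1/3) = 0.02130 m.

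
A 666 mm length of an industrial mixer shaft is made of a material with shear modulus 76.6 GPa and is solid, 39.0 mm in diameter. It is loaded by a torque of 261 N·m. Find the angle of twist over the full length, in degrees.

J = πd⁴/32 = π(0.0390)⁴/32 = 2.271×10^-7 m⁴.
θ = T·L/(G·J) = 261.0 × 0.666 / (76.6×10⁹ × 2.271×10^-7) = 9.991×10^-3 rad.

0.572°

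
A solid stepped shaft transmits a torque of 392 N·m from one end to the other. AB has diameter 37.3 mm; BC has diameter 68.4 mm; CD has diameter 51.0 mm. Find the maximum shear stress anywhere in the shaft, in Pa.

Under the same torque, τ_max = 16T/(πd³) is largest where d is smallest — segment AB (d = 37.3 mm).
τ_max = 16·392.0/(π·(0.0373)³) = 3.847×10^7 Pa.

3.85e7 Pa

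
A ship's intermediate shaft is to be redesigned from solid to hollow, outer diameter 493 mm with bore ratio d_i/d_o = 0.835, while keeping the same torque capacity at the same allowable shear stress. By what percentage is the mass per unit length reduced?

52.8 %

Equal τ_max and T ⇒ the solid shaft needs d_s³ = d_o³(1−k⁴), so d_s = 493·(1−0.835⁴)^(1/3) = 394.9 mm.
Area ratio A_h/A_s = d_o²(1−k²)/d_s² = (1−k²)/(1−k⁴)^(2/3) = 0.4719.
Mass saving = 1 − 0.4719 = 52.8 %.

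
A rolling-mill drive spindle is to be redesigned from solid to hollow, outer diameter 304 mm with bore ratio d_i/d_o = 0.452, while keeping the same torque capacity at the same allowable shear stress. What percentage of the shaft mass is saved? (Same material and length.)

Equal τ_max and T ⇒ the solid shaft needs d_s³ = d_o³(1−k⁴), so d_s = 304·(1−0.452⁴)^(1/3) = 299.7 mm.
Area ratio A_h/A_s = d_o²(1−k²)/d_s² = (1−k²)/(1−k⁴)^(2/3) = 0.8186.
Mass saving = 1 − 0.8186 = 18.1 %.

18.1 %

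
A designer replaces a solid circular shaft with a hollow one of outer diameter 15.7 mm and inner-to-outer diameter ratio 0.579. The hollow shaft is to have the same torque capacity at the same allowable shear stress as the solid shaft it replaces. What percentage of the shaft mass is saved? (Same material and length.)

Equal τ_max and T ⇒ the solid shaft needs d_s³ = d_o³(1−k⁴), so d_s = 15.7·(1−0.579⁴)^(1/3) = 15.09 mm.
Area ratio A_h/A_s = d_o²(1−k²)/d_s² = (1−k²)/(1−k⁴)^(2/3) = 0.7197.
Mass saving = 1 − 0.7197 = 28.0 %.

28.0 %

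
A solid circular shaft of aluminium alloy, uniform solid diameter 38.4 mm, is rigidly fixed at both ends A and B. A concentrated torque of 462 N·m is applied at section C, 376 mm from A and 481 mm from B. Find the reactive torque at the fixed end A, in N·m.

259 N·m

With uniform GJ and both ends fixed, compatibility θ_AC = θ_CB gives T_A·a = T_B·b, together with T_A + T_B = T₀.
T_A = T₀·b/(a+b) = 462.0·481/857.0 = 259.3 N·m; T_B = 202.7 N·m.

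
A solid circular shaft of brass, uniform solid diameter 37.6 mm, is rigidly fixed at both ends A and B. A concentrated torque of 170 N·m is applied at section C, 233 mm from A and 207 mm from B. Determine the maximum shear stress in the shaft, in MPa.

8.62 MPa

With uniform GJ and both ends fixed, compatibility θ_AC = θ_CB gives T_A·a = T_B·b, together with T_A + T_B = T₀.
T_A = T₀·b/(a+b) = 170.0·207/440.0 = 79.98 N·m; T_B = 90.02 N·m.
τ in each portion: τ_AC = 7.66×10^6 Pa, τ_CB = 8.62×10^6 Pa; maximum is in CB.
τ_max = T_CB·r/J = 90.02·0.0188/1.96×10^-7 = 8.625×10^6 Pa.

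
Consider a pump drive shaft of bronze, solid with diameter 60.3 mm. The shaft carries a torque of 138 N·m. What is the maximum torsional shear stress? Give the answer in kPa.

3210 kPa

J = πd⁴/32 = π(0.0603)⁴/32 = 1.298×10^-6 m⁴.
τ_max = T·r/J = 138.0 × 0.0301 / 1.298×10^-6 = 3.206×10^6 Pa.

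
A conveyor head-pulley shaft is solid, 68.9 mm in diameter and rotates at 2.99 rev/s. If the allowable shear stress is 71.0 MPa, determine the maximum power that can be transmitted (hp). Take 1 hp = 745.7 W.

J = πd⁴/32 = π(0.0689)⁴/32 = 2.212×10^-6 m⁴.
T_max = τ_allow·J/r = 7.10×10^7 × 2.212×10^-6 / 0.0345 = 4560 N·m.
ω = 2π·2.99 = 18.79 rad/s, so P_max = T_max·ω = 8.566×10^4 W.

115 hp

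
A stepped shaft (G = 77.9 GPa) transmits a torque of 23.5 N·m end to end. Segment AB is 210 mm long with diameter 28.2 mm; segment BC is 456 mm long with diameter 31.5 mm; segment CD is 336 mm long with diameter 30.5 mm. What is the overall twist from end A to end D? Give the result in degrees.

J_AB = π(0.0282)⁴/32 = 6.21×10^-8 m⁴; J_BC = π(0.0315)⁴/32 = 9.67×10^-8 m⁴; J_CD = π(0.0305)⁴/32 = 8.50×10^-8 m⁴.
θ = (T/G)·Σ L_i/J_i = (23.50/77.9×10⁹)·(0.210/6.21×10^-8 + 0.456/9.67×10^-8 + 0.336/8.50×10^-8) = 3.637×10^-3 rad.

0.208°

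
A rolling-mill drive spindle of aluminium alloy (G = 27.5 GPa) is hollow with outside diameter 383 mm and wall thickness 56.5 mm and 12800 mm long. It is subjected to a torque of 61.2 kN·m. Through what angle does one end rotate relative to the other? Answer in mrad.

J = π(d_o⁴ − d_i⁴)/32 = π(0.383⁴ − 0.270⁴)/32 = 1.591×10^-3 m⁴.
θ = T·L/(G·J) = 61200 × 12.8 / (27.5×10⁹ × 1.591×10^-3) = 0.01791 rad.

17.9 mrad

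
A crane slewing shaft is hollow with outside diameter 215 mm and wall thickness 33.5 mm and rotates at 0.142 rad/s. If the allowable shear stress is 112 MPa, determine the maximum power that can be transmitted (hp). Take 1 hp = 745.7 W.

J = π(d_o⁴ − d_i⁴)/32 = π(0.215⁴ − 0.148⁴)/32 = 1.627×10^-4 m⁴.
T_max = τ_allow·J/r = 1.12×10^8 × 1.627×10^-4 / 0.107 = 169500 N·m.
ω = 0.142 rad/s, so P_max = T_max·ω = 2.407×10^4 W.

32.3 hp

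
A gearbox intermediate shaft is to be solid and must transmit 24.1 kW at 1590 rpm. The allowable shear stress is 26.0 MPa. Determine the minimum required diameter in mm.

30.5 mm

ω = 2π·1590/60 = 166.5 rad/s, so T = P/ω = 24.1×10³ / 166.5 = 144.7 N·m.
For a solid shaft τ_max = 16T/(πd³), so d = (16T/(π τ_allow))^(1/3) = (16·144.7/(π·2.60×10^7))^(1/3) = 0.03049 m.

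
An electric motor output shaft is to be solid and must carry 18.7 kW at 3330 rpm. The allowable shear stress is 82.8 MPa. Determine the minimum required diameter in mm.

ω = 2π·3330/60 = 348.7 rad/s, so T = P/ω = 18.7×10³ / 348.7 = 53.63 N·m.
For a solid shaft τ_max = 16T/(πd³), so d = (16T/(π τ_allow))^(1/3) = (16·53.63/(π·8.28×10^7))^(1/3) = 0.01489 m.

14.9 mm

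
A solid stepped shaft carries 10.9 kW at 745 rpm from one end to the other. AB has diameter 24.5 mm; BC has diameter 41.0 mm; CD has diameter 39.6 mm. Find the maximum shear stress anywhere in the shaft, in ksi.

7.02 ksi

ω = 2π·745/60 = 78.02 rad/s, so T = P/ω = 10.9×10³ / 78.02 = 139.7 N·m.
Under the same torque, τ_max = 16T/(πd³) is largest where d is smallest — segment AB (d = 24.5 mm).
τ_max = 16·139.7/(π·(0.0245)³) = 4.839×10^7 Pa.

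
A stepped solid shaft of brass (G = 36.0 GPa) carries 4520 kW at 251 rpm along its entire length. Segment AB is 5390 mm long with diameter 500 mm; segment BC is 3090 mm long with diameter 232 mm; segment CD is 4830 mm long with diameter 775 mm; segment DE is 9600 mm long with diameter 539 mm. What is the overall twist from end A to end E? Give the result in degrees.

3.57°

ω = 2π·251/60 = 26.28 rad/s, so T = P/ω = 4520×10³ / 26.28 = 172000 N·m.
J_AB = π(0.500)⁴/32 = 6.14×10^-3 m⁴; J_BC = π(0.232)⁴/32 = 2.84×10^-4 m⁴; J_CD = π(0.775)⁴/32 = 0.0354 m⁴; J_DE = π(0.539)⁴/32 = 8.29×10^-3 m⁴.
θ = (T/G)·Σ L_i/J_i = (172000/36.0×10⁹)·(5.39/6.14×10^-3 + 3.09/2.84×10^-4 + 4.83/0.0354 + 9.60/8.29×10^-3) = 0.06228 rad.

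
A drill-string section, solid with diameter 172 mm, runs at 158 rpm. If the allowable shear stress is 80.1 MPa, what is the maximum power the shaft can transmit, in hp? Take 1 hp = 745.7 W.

J = πd⁴/32 = π(0.172)⁴/32 = 8.592×10^-5 m⁴.
T_max = τ_allow·J/r = 8.01×10^7 × 8.592×10^-5 / 0.0860 = 80030 N·m.
ω = 2π·158/60 = 16.55 rad/s, so P_max = T_max·ω = 1.324×10^6 W.

1780 hp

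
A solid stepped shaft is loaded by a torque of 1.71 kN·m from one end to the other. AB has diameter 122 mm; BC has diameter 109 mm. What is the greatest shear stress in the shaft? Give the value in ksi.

0.975 ksi

Under the same torque, τ_max = 16T/(πd³) is largest where d is smallest — segment BC (d = 109 mm).
τ_max = 16·1710/(π·(0.109)³) = 6.725×10^6 Pa.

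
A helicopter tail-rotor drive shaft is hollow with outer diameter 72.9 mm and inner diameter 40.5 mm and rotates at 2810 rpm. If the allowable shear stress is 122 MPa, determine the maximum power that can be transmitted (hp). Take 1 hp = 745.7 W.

J = π(d_o⁴ − d_i⁴)/32 = π(0.0729⁴ − 0.0405⁴)/32 = 2.509×10^-6 m⁴.
T_max = τ_allow·J/r = 1.22×10^8 × 2.509×10^-6 / 0.0365 = 8396 N·m.
ω = 2π·2810/60 = 294.3 rad/s, so P_max = T_max·ω = 2.471×10^6 W.

3310 hp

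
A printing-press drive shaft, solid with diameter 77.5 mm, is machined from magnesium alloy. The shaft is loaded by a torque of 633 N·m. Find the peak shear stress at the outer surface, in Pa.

6.93e6 Pa

J = πd⁴/32 = π(0.0775)⁴/32 = 3.542×10^-6 m⁴.
τ_max = T·r/J = 633.0 × 0.0387 / 3.542×10^-6 = 6.926×10^6 Pa.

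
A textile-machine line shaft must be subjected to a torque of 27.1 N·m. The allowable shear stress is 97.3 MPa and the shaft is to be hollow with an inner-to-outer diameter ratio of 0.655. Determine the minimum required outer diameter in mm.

For a hollow shaft with d_i/d_o = 0.655: τ_max = 16T/(π d_o³ (1−k⁴)), so d_o = [16T/(π τ_allow (1−k⁴))]^(1/3) = [16·27.10/(π·9.73×10^7·0.8159)]^(1/3) = 0.01202 m.

12.0 mm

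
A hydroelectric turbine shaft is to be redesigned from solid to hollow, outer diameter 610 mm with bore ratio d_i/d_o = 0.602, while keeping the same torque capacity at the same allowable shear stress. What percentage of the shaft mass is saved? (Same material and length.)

30.0 %

Equal τ_max and T ⇒ the solid shaft needs d_s³ = d_o³(1−k⁴), so d_s = 610·(1−0.602⁴)^(1/3) = 582.0 mm.
Area ratio A_h/A_s = d_o²(1−k²)/d_s² = (1−k²)/(1−k⁴)^(2/3) = 0.7003.
Mass saving = 1 − 0.7003 = 30.0 %.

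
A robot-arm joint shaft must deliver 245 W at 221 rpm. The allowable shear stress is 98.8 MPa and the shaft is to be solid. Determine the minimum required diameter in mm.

8.17 mm

ω = 2π·221/60 = 23.14 rad/s, so T = P/ω = 245 / 23.14 = 10.59 N·m.
For a solid shaft τ_max = 16T/(πd³), so d = (16T/(π τ_allow))^(1/3) = (16·10.59/(π·9.88×10^7))^(1/3) = 0.008172 m.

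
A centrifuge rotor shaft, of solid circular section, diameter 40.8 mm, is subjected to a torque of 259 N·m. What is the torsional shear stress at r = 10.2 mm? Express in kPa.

9710 kPa

J = πd⁴/32 = π(0.0408)⁴/32 = 2.720×10^-7 m⁴.
Shear stress varies linearly with radius: τ = T·r/J = 259.0 × 0.0102 / 2.720×10^-7 = 9.711×10^6 Pa.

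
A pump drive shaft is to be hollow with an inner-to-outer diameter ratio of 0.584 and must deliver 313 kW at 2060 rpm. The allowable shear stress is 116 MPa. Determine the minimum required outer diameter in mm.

41.6 mm

ω = 2π·2060/60 = 215.7 rad/s, so T = P/ω = 313×10³ / 215.7 = 1451 N·m.
For a hollow shaft with d_i/d_o = 0.584: τ_max = 16T/(π d_o³ (1−k⁴)), so d_o = [16T/(π τ_allow (1−k⁴))]^(1/3) = [16·1451/(π·1.16×10^8·0.8837)]^(1/3) = 0.04162 m.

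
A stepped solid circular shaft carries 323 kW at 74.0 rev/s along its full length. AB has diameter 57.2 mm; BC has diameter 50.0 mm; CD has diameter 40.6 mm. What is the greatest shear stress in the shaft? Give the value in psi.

7670 psi

ω = 2π·74.0 = 465.0 rad/s, so T = P/ω = 323×10³ / 465.0 = 694.7 N·m.
Under the same torque, τ_max = 16T/(πd³) is largest where d is smallest — segment CD (d = 40.6 mm).
τ_max = 16·694.7/(π·(0.0406)³) = 5.287×10^7 Pa.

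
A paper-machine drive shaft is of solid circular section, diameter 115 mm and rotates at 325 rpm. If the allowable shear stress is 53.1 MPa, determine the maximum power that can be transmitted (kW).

J = πd⁴/32 = π(0.115)⁴/32 = 1.717×10^-5 m⁴.
T_max = τ_allow·J/r = 5.31×10^7 × 1.717×10^-5 / 0.0575 = 15860 N·m.
ω = 2π·325/60 = 34.03 rad/s, so P_max = T_max·ω = 5.397×10^5 W.

540 kW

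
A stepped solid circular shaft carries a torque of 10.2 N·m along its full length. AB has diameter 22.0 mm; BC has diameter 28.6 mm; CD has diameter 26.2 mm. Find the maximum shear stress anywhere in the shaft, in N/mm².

Under the same torque, τ_max = 16T/(πd³) is largest where d is smallest — segment AB (d = 22.0 mm).
τ_max = 16·10.20/(π·(0.0220)³) = 4.879×10^6 Pa.

4.88 N/mm²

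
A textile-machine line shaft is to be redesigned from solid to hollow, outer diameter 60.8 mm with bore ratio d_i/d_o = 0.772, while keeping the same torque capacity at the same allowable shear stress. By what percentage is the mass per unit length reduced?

45.9 %

Equal τ_max and T ⇒ the solid shaft needs d_s³ = d_o³(1−k⁴), so d_s = 60.8·(1−0.772⁴)^(1/3) = 52.53 mm.
Area ratio A_h/A_s = d_o²(1−k²)/d_s² = (1−k²)/(1−k⁴)^(2/3) = 0.5413.
Mass saving = 1 − 0.5413 = 45.9 %.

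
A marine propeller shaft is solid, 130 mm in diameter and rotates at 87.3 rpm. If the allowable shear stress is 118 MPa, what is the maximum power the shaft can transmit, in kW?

465 kW

J = πd⁴/32 = π(0.130)⁴/32 = 2.804×10^-5 m⁴.
T_max = τ_allow·J/r = 1.18×10^8 × 2.804×10^-5 / 0.0650 = 50900 N·m.
ω = 2π·87.3/60 = 9.142 rad/s, so P_max = T_max·ω = 4.654×10^5 W.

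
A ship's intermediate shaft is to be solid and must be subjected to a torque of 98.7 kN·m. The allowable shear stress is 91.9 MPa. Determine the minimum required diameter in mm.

For a solid shaft τ_max = 16T/(πd³), so d = (16T/(π τ_allow))^(1/3) = (16·98700/(π·9.19×10^7))^(1/3) = 0.1762 m.

176 mm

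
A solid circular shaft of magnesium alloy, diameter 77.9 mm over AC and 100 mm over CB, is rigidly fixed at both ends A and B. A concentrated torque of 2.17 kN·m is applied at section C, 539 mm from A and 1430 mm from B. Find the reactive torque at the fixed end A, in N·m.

1070 N·m

Compatibility: T_A·a/J_AC = T_B·b/J_CB with T_A + T_B = T₀.
J_AC = 3.62×10^-6 m⁴, J_CB = 9.82×10^-6 m⁴, so T_A = T₀·(J_AC/a)/((J_AC/a)+(J_CB/b)) = 1072 N·m, T_B = 1098 N·m.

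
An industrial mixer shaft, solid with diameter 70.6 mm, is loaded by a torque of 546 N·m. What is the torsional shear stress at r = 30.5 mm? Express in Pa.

J = πd⁴/32 = π(0.0706)⁴/32 = 2.439×10^-6 m⁴.
Shear stress varies linearly with radius: τ = T·r/J = 546.0 × 0.0305 / 2.439×10^-6 = 6.828×10^6 Pa.

6.83e6 Pa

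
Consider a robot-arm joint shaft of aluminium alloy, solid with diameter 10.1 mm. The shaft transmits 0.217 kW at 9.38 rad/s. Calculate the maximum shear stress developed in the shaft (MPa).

ω = 9.38 rad/s, so T = P/ω = 0.217×10³ / 9.380 = 23.13 N·m.
J = πd⁴/32 = π(0.0101)⁴/32 = 1.022×10^-9 m⁴.
τ_max = T·r/J = 23.13 × 0.00505 / 1.022×10^-9 = 1.144×10^8 Pa.

114 MPa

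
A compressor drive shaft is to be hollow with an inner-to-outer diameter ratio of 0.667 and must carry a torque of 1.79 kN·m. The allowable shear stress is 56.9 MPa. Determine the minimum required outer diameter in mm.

58.5 mm

For a hollow shaft with d_i/d_o = 0.667: τ_max = 16T/(π d_o³ (1−k⁴)), so d_o = [16T/(π τ_allow (1−k⁴))]^(1/3) = [16·1790/(π·5.69×10^7·0.8021)]^(1/3) = 0.05846 m.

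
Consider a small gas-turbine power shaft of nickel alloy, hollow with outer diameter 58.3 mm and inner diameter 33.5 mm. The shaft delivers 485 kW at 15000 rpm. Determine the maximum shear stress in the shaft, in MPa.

8.91 MPa

ω = 2π·15000/60 = 1571 rad/s, so T = P/ω = 485×10³ / 1571 = 308.8 N·m.
J = π(d_o⁴ − d_i⁴)/32 = π(0.0583⁴ − 0.0335⁴)/32 = 1.011×10^-6 m⁴.
τ_max = T·r/J = 308.8 × 0.0291 / 1.011×10^-6 = 8.907×10^6 Pa.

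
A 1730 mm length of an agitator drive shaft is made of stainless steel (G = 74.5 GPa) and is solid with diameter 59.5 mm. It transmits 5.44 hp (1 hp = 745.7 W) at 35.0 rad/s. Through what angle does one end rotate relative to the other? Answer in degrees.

ω = 35.0 rad/s, so T = P/ω = 5.44×745.7 / 35.00 = 115.9 N·m.
J = πd⁴/32 = π(0.0595)⁴/32 = 1.230×10^-6 m⁴.
θ = T·L/(G·J) = 115.9 × 1.73 / (74.5×10⁹ × 1.230×10^-6) = 2.187×10^-3 rad.

0.125°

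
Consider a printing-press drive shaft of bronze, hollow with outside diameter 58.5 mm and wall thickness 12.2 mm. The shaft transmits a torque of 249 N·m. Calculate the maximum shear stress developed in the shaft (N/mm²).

7.16 N/mm²

J = π(d_o⁴ − d_i⁴)/32 = π(0.0585⁴ − 0.0341⁴)/32 = 1.017×10^-6 m⁴.
τ_max = T·r/J = 249.0 × 0.0293 / 1.017×10^-6 = 7.161×10^6 Pa.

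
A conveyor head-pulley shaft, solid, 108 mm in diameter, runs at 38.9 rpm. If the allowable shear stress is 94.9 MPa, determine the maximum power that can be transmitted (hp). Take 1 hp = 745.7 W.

128 hp

J = πd⁴/32 = π(0.108)⁴/32 = 1.336×10^-5 m⁴.
T_max = τ_allow·J/r = 9.49×10^7 × 1.336×10^-5 / 0.0540 = 23470 N·m.
ω = 2π·38.9/60 = 4.074 rad/s, so P_max = T_max·ω = 9.562×10^4 W.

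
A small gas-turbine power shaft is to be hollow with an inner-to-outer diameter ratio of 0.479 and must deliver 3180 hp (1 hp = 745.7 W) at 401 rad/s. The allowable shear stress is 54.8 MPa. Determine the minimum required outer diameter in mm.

83.4 mm

ω = 401 rad/s, so T = P/ω = 3180×745.7 / 401.0 = 5914 N·m.
For a hollow shaft with d_i/d_o = 0.479: τ_max = 16T/(π d_o³ (1−k⁴)), so d_o = [16T/(π τ_allow (1−k⁴))]^(1/3) = [16·5914/(π·5.48×10^7·0.9474)]^(1/3) = 0.08340 m.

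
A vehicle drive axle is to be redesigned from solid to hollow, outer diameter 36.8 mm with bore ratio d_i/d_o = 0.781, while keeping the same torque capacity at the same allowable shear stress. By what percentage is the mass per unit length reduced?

46.8 %

Equal τ_max and T ⇒ the solid shaft needs d_s³ = d_o³(1−k⁴), so d_s = 36.8·(1−0.781⁴)^(1/3) = 31.51 mm.
Area ratio A_h/A_s = d_o²(1−k²)/d_s² = (1−k²)/(1−k⁴)^(2/3) = 0.5319.
Mass saving = 1 − 0.5319 = 46.8 %.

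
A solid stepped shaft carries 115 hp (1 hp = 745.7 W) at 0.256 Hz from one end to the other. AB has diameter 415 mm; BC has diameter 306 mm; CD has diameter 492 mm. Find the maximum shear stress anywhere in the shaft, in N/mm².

ω = 2π·0.256 = 1.608 rad/s, so T = P/ω = 115×745.7 / 1.608 = 53310 N·m.
Under the same torque, τ_max = 16T/(πd³) is largest where d is smallest — segment BC (d = 306 mm).
τ_max = 16·53310/(π·(0.306)³) = 9.477×10^6 Pa.

9.48 N/mm²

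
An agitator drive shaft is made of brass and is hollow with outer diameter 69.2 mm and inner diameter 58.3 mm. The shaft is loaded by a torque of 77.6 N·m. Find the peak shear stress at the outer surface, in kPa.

2400 kPa

J = π(d_o⁴ − d_i⁴)/32 = π(0.0692⁴ − 0.0583⁴)/32 = 1.117×10^-6 m⁴.
τ_max = T·r/J = 77.60 × 0.0346 / 1.117×10^-6 = 2.404×10^6 Pa.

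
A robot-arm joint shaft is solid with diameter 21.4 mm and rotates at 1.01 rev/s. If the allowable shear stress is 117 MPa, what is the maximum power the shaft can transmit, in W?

J = πd⁴/32 = π(0.0214)⁴/32 = 2.059×10^-8 m⁴.
T_max = τ_allow·J/r = 1.17×10^8 × 2.059×10^-8 / 0.0107 = 225.1 N·m.
ω = 2π·1.01 = 6.346 rad/s, so P_max = T_max·ω = 1429 W.

1430 W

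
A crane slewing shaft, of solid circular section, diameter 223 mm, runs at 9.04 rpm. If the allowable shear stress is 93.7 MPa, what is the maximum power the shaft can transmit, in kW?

193 kW

J = πd⁴/32 = π(0.223)⁴/32 = 2.428×10^-4 m⁴.
T_max = τ_allow·J/r = 9.37×10^7 × 2.428×10^-4 / 0.112 = 204000 N·m.
ω = 2π·9.04/60 = 0.9467 rad/s, so P_max = T_max·ω = 1.931×10^5 W.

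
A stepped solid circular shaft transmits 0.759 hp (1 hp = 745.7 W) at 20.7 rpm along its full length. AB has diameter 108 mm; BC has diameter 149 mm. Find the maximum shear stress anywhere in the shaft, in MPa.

ω = 2π·20.7/60 = 2.168 rad/s, so T = P/ω = 0.759×745.7 / 2.168 = 261.1 N·m.
Under the same torque, τ_max = 16T/(πd³) is largest where d is smallest — segment AB (d = 108 mm).
τ_max = 16·261.1/(π·(0.108)³) = 1.056×10^6 Pa.

1.06 MPa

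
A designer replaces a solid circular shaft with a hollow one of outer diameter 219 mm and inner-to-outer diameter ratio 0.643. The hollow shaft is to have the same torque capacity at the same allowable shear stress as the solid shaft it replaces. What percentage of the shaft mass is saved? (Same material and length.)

Equal τ_max and T ⇒ the solid shaft needs d_s³ = d_o³(1−k⁴), so d_s = 219·(1−0.643⁴)^(1/3) = 205.7 mm.
Area ratio A_h/A_s = d_o²(1−k²)/d_s² = (1−k²)/(1−k⁴)^(2/3) = 0.6646.
Mass saving = 1 − 0.6646 = 33.5 %.

33.5 %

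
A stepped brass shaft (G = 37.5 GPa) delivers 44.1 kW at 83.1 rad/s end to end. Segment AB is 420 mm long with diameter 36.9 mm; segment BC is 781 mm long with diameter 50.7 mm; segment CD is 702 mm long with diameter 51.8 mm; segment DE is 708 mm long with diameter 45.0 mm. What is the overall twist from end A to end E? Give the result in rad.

ω = 83.1 rad/s, so T = P/ω = 44.1×10³ / 83.10 = 530.7 N·m.
J_AB = π(0.0369)⁴/32 = 1.82×10^-7 m⁴; J_BC = π(0.0507)⁴/32 = 6.49×10^-7 m⁴; J_CD = π(0.0518)⁴/32 = 7.07×10^-7 m⁴; J_DE = π(0.0450)⁴/32 = 4.03×10^-7 m⁴.
θ = (T/G)·Σ L_i/J_i = (530.7/37.5×10⁹)·(0.420/1.82×10^-7 + 0.781/6.49×10^-7 + 0.702/7.07×10^-7 + 0.708/4.03×10^-7) = 0.08864 rad.

0.0886 rad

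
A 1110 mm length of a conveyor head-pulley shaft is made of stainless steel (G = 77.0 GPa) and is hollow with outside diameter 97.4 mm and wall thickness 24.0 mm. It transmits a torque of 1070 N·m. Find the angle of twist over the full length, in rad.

J = π(d_o⁴ − d_i⁴)/32 = π(0.0974⁴ − 0.0494⁴)/32 = 8.251×10^-6 m⁴.
θ = T·L/(G·J) = 1070 × 1.11 / (77.0×10⁹ × 8.251×10^-6) = 1.869×10^-3 rad.

0.00187 rad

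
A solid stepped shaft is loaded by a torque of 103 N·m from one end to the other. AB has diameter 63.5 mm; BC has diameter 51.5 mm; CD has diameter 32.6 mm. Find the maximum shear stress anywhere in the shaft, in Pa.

Under the same torque, τ_max = 16T/(πd³) is largest where d is smallest — segment CD (d = 32.6 mm).
τ_max = 16·103.0/(π·(0.0326)³) = 1.514×10^7 Pa.

1.51e7 Pa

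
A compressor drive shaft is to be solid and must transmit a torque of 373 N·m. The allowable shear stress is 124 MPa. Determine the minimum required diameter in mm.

For a solid shaft τ_max = 16T/(πd³), so d = (16T/(π τ_allow))^(1/3) = (16·373.0/(π·1.24×10^8))^(1/3) = 0.02484 m.

24.8 mm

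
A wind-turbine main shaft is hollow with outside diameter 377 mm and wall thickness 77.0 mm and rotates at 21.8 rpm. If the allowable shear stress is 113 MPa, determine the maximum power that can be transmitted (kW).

2380 kW

J = π(d_o⁴ − d_i⁴)/32 = π(0.377⁴ − 0.223⁴)/32 = 1.740×10^-3 m⁴.
T_max = τ_allow·J/r = 1.13×10^8 × 1.740×10^-3 / 0.189 = 1.043e6 N·m.
ω = 2π·21.8/60 = 2.283 rad/s, so P_max = T_max·ω = 2.382×10^6 W.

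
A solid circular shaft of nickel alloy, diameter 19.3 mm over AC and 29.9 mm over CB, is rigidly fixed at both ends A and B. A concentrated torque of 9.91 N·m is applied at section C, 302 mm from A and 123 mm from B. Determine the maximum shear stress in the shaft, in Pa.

1.76e6 Pa

Compatibility: T_A·a/J_AC = T_B·b/J_CB with T_A + T_B = T₀.
J_AC = 1.36×10^-8 m⁴, J_CB = 7.85×10^-8 m⁴, so T_A = T₀·(J_AC/a)/((J_AC/a)+(J_CB/b)) = 0.6544 N·m, T_B = 9.256 N·m.
τ in each portion: τ_AC = 4.64×10^5 Pa, τ_CB = 1.76×10^6 Pa; maximum is in CB.
τ_max = T_CB·r/J = 9.256·0.0149/7.85×10^-8 = 1.763×10^6 Pa.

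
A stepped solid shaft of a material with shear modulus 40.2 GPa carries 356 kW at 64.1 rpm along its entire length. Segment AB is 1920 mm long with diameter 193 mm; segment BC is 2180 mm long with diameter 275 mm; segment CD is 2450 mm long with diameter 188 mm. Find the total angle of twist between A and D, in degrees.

2.87°

ω = 2π·64.1/60 = 6.713 rad/s, so T = P/ω = 356×10³ / 6.713 = 53040 N·m.
J_AB = π(0.193)⁴/32 = 1.36×10^-4 m⁴; J_BC = π(0.275)⁴/32 = 5.61×10^-4 m⁴; J_CD = π(0.188)⁴/32 = 1.23×10^-4 m⁴.
θ = (T/G)·Σ L_i/J_i = (53040/40.2×10⁹)·(1.92/1.36×10^-4 + 2.18/5.61×10^-4 + 2.45/1.23×10^-4) = 0.05007 rad.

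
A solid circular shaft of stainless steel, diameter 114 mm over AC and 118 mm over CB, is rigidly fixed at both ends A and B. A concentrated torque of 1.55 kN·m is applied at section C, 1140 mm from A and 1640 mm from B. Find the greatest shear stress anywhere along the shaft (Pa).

Compatibility: T_A·a/J_AC = T_B·b/J_CB with T_A + T_B = T₀.
J_AC = 1.66×10^-5 m⁴, J_CB = 1.90×10^-5 m⁴, so T_A = T₀·(J_AC/a)/((J_AC/a)+(J_CB/b)) = 862.1 N·m, T_B = 687.9 N·m.
τ in each portion: τ_AC = 2.96×10^6 Pa, τ_CB = 2.13×10^6 Pa; maximum is in AC.
τ_max = T_AC·r/J = 862.1·0.0570/1.66×10^-5 = 2.964×10^6 Pa.

2.96e6 Pa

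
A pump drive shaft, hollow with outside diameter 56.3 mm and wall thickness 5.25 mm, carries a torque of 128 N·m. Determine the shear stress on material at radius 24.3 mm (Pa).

J = π(d_o⁴ − d_i⁴)/32 = π(0.0563⁴ − 0.0458⁴)/32 = 5.544×10^-7 m⁴.
Shear stress varies linearly with radius: τ = T·r/J = 128.0 × 0.0243 / 5.544×10^-7 = 5.611×10^6 Pa.

5.61e6 Pa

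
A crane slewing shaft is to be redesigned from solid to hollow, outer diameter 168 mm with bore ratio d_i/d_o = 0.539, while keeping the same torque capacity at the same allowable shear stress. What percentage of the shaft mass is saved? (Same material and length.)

24.8 %

Equal τ_max and T ⇒ the solid shaft needs d_s³ = d_o³(1−k⁴), so d_s = 168·(1−0.539⁴)^(1/3) = 163.1 mm.
Area ratio A_h/A_s = d_o²(1−k²)/d_s² = (1−k²)/(1−k⁴)^(2/3) = 0.7524.
Mass saving = 1 − 0.7524 = 24.8 %.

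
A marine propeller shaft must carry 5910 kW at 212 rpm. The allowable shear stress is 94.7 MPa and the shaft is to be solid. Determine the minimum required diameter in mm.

ω = 2π·212/60 = 22.20 rad/s, so T = P/ω = 5910×10³ / 22.20 = 266200 N·m.
For a solid shaft τ_max = 16T/(πd³), so d = (16T/(π τ_allow))^(1/3) = (16·266200/(π·9.47×10^7))^(1/3) = 0.2428 m.

243 mm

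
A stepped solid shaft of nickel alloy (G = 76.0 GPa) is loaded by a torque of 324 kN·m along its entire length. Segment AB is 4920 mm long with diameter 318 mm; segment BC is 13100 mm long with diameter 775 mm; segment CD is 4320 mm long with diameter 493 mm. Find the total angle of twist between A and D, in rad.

J_AB = π(0.318)⁴/32 = 1.00×10^-3 m⁴; J_BC = π(0.775)⁴/32 = 0.0354 m⁴; J_CD = π(0.493)⁴/32 = 5.80×10^-3 m⁴.
θ = (T/G)·Σ L_i/J_i = (324000/76.0×10⁹)·(4.92/1.00×10^-3 + 13.1/0.0354 + 4.32/5.80×10^-3) = 0.02564 rad.

0.0256 rad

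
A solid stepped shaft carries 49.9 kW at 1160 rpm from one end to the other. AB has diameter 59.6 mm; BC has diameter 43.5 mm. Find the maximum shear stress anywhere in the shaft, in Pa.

ω = 2π·1160/60 = 121.5 rad/s, so T = P/ω = 49.9×10³ / 121.5 = 410.8 N·m.
Under the same torque, τ_max = 16T/(πd³) is largest where d is smallest — segment BC (d = 43.5 mm).
τ_max = 16·410.8/(π·(0.0435)³) = 2.542×10^7 Pa.

2.54e7 Pa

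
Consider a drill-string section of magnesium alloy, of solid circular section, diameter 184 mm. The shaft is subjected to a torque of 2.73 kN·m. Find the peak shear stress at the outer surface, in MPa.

2.23 MPa

J = πd⁴/32 = π(0.184)⁴/32 = 1.125×10^-4 m⁴.
τ_max = T·r/J = 2730 × 0.0920 / 1.125×10^-4 = 2.232×10^6 Pa.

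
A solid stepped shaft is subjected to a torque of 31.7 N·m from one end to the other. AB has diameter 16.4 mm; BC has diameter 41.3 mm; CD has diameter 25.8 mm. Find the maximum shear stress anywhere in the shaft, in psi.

Under the same torque, τ_max = 16T/(πd³) is largest where d is smallest — segment AB (d = 16.4 mm).
τ_max = 16·31.70/(π·(0.0164)³) = 3.660×10^7 Pa.

5310 psi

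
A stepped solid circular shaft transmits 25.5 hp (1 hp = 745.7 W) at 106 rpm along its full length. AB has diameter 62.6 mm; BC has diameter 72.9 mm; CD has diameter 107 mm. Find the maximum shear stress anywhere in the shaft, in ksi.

ω = 2π·106/60 = 11.10 rad/s, so T = P/ω = 25.5×745.7 / 11.10 = 1713 N·m.
Under the same torque, τ_max = 16T/(πd³) is largest where d is smallest — segment AB (d = 62.6 mm).
τ_max = 16·1713/(π·(0.0626)³) = 3.556×10^7 Pa.

5.16 ksi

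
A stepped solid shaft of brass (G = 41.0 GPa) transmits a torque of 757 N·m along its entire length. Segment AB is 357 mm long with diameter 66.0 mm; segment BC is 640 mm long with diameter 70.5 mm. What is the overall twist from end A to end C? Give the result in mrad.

J_AB = π(0.0660)⁴/32 = 1.86×10^-6 m⁴; J_BC = π(0.0705)⁴/32 = 2.43×10^-6 m⁴.
θ = (T/G)·Σ L_i/J_i = (757.0/41.0×10⁹)·(0.357/1.86×10^-6 + 0.640/2.43×10^-6) = 8.411×10^-3 rad.

8.41 mrad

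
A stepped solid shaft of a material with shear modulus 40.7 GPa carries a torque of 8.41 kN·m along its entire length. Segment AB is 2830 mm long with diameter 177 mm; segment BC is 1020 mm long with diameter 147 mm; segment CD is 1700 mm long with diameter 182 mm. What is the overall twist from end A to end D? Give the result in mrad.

13.9 mrad

J_AB = π(0.177)⁴/32 = 9.64×10^-5 m⁴; J_BC = π(0.147)⁴/32 = 4.58×10^-5 m⁴; J_CD = π(0.182)⁴/32 = 1.08×10^-4 m⁴.
θ = (T/G)·Σ L_i/J_i = (8410/40.7×10⁹)·(2.83/9.64×10^-5 + 1.02/4.58×10^-5 + 1.70/1.08×10^-4) = 0.01393 rad.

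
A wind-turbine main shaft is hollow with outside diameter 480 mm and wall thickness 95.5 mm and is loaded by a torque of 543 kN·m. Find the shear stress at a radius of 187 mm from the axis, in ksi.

3.25 ksi

J = π(d_o⁴ − d_i⁴)/32 = π(0.480⁴ − 0.289⁴)/32 = 4.527×10^-3 m⁴.
Shear stress varies linearly with radius: τ = T·r/J = 543000 × 0.187 / 4.527×10^-3 = 2.243×10^7 Pa.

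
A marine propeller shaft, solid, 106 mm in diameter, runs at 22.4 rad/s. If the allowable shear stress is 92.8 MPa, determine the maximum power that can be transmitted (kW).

486 kW

J = πd⁴/32 = π(0.106)⁴/32 = 1.239×10^-5 m⁴.
T_max = τ_allow·J/r = 9.28×10^7 × 1.239×10^-5 / 0.0530 = 21700 N·m.
ω = 22.4 rad/s, so P_max = T_max·ω = 4.861×10^5 W.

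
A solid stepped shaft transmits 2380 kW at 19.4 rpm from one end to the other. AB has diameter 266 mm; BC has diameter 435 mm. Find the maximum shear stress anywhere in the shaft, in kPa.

ω = 2π·19.4/60 = 2.032 rad/s, so T = P/ω = 2380×10³ / 2.032 = 1.172e6 N·m.
Under the same torque, τ_max = 16T/(πd³) is largest where d is smallest — segment AB (d = 266 mm).
τ_max = 16·1.172e6/(π·(0.266)³) = 3.170×10^8 Pa.

317000 kPa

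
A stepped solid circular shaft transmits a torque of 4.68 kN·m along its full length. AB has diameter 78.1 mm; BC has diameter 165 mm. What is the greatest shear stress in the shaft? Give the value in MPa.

Under the same torque, τ_max = 16T/(πd³) is largest where d is smallest — segment AB (d = 78.1 mm).
τ_max = 16·4680/(π·(0.0781)³) = 5.003×10^7 Pa.

50.0 MPa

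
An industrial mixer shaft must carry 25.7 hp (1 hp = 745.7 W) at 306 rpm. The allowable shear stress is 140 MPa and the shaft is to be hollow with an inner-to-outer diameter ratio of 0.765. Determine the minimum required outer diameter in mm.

32.1 mm

ω = 2π·306/60 = 32.04 rad/s, so T = P/ω = 25.7×745.7 / 32.04 = 598.1 N·m.
For a hollow shaft with d_i/d_o = 0.765: τ_max = 16T/(π d_o³ (1−k⁴)), so d_o = [16T/(π τ_allow (1−k⁴))]^(1/3) = [16·598.1/(π·1.40×10^8·0.6575)]^(1/3) = 0.03210 m.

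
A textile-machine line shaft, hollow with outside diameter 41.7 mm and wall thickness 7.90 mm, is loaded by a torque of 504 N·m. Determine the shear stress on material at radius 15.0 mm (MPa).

J = π(d_o⁴ − d_i⁴)/32 = π(0.0417⁴ − 0.0259⁴)/32 = 2.527×10^-7 m⁴.
Shear stress varies linearly with radius: τ = T·r/J = 504.0 × 0.0150 / 2.527×10^-7 = 2.992×10^7 Pa.

29.9 MPa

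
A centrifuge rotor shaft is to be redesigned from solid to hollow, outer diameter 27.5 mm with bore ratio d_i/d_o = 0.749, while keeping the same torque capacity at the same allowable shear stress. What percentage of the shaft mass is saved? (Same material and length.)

43.5 %

Equal τ_max and T ⇒ the solid shaft needs d_s³ = d_o³(1−k⁴), so d_s = 27.5·(1−0.749⁴)^(1/3) = 24.24 mm.
Area ratio A_h/A_s = d_o²(1−k²)/d_s² = (1−k²)/(1−k⁴)^(2/3) = 0.5648.
Mass saving = 1 − 0.5648 = 43.5 %.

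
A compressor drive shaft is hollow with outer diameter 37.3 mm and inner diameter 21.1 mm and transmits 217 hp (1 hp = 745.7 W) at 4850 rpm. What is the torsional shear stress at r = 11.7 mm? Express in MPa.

ω = 2π·4850/60 = 507.9 rad/s, so T = P/ω = 217×745.7 / 507.9 = 318.6 N·m.
J = π(d_o⁴ − d_i⁴)/32 = π(0.0373⁴ − 0.0211⁴)/32 = 1.706×10^-7 m⁴.
Shear stress varies linearly with radius: τ = T·r/J = 318.6 × 0.0117 / 1.706×10^-7 = 2.185×10^7 Pa.

21.9 MPa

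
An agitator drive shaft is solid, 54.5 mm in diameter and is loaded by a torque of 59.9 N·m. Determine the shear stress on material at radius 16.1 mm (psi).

161 psi

J = πd⁴/32 = π(0.0545)⁴/32 = 8.661×10^-7 m⁴.
Shear stress varies linearly with radius: τ = T·r/J = 59.90 × 0.0161 / 8.661×10^-7 = 1.113×10^6 Pa.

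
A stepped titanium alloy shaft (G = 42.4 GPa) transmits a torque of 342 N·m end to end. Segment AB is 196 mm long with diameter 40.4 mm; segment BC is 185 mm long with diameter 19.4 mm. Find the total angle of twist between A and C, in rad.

0.113 rad

J_AB = π(0.0404)⁴/32 = 2.62×10^-7 m⁴; J_BC = π(0.0194)⁴/32 = 1.39×10^-8 m⁴.
θ = (T/G)·Σ L_i/J_i = (342.0/42.4×10⁹)·(0.196/2.62×10^-7 + 0.185/1.39×10^-8) = 0.1134 rad.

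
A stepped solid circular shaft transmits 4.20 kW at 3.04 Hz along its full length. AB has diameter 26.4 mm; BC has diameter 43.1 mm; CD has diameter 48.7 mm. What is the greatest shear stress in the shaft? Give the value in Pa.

6.09e7 Pa

ω = 2π·3.04 = 19.10 rad/s, so T = P/ω = 4.20×10³ / 19.10 = 219.9 N·m.
Under the same torque, τ_max = 16T/(πd³) is largest where d is smallest — segment AB (d = 26.4 mm).
τ_max = 16·219.9/(π·(0.0264)³) = 6.086×10^7 Pa.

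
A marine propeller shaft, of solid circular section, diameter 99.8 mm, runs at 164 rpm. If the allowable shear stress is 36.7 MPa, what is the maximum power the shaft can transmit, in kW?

J = πd⁴/32 = π(0.0998)⁴/32 = 9.739×10^-6 m⁴.
T_max = τ_allow·J/r = 3.67×10^7 × 9.739×10^-6 / 0.0499 = 7163 N·m.
ω = 2π·164/60 = 17.17 rad/s, so P_max = T_max·ω = 1.230×10^5 W.

123 kW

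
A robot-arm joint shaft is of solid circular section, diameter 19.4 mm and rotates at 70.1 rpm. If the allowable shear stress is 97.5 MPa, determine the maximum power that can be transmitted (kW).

J = πd⁴/32 = π(0.0194)⁴/32 = 1.391×10^-8 m⁴.
T_max = τ_allow·J/r = 9.75×10^7 × 1.391×10^-8 / 0.00970 = 139.8 N·m.
ω = 2π·70.1/60 = 7.341 rad/s, so P_max = T_max·ω = 1026 W.

1.03 kW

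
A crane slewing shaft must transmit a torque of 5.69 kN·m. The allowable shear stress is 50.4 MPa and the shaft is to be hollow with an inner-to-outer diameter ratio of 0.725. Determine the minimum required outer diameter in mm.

For a hollow shaft with d_i/d_o = 0.725: τ_max = 16T/(π d_o³ (1−k⁴)), so d_o = [16T/(π τ_allow (1−k⁴))]^(1/3) = [16·5690/(π·5.04×10^7·0.7237)]^(1/3) = 0.09262 m.

92.6 mm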